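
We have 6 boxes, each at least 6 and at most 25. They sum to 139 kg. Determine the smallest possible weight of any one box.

Minimizing one value means maximizing the remaining 5.
The other 5 contribute at most 5 × 25 = 125, leaving at least 139 − 125 = 14.
Since 14 ≥ 6, this is achievable: one at 14 and 5 at 25.

14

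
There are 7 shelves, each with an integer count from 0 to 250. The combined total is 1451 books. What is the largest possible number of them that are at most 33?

1

Each value at 33 or below falls at least 250 − 33 = 217 short of the ceiling 250.
The ceiling total is 7 × 250 = 1750, and we need 1451, so at most ⌊(1750 − 1451)/217⌋ = 1 can be that low.
k = 1 is achieved by 1 value at 33 and 6 at 250, total 1533; lower one of the 250's by 82 (still > 33) to reach 1451.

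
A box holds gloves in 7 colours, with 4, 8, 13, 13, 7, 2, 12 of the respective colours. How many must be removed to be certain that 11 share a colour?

In the worst case you take as many as possible of each colour without reaching 11: 4 + 8 + 10 + 10 + 7 + 2 + 10 = 51.
The next one must give 11 of some colour, so 51 + 1 = 52.

52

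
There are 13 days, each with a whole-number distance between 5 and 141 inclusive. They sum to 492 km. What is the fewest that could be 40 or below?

2

If only k of them are at most 40, the other 13 − k are at least 41, so the total is at least (13 − k)·41 + k·5.
This is ≤ 492, so (13 − k)·41 + 5k ≤ 492, which gives k ≥ 2.
Exactly 2 works: 2 values at 5 and 11 at 41 total 461; raise one of the low values by 31 (still ≤ 40) to hit 492.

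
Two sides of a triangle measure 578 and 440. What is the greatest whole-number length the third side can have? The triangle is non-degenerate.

The third side must be less than 578 + 440 = 1018.
The largest integer below 1018 is 1017.

1017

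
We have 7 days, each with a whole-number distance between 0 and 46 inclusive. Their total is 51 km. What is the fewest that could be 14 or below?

4

Each value above 14 is at least 15, contributing at least 15 − 0 = 15 above the floor 0.
The sum exceeds the floor total 0 by 51, so at most ⌊51/15⌋ = 3 exceed 14, and at least 4 are ≤ 14.
Exactly 4 works: 4 values at 0 and 3 at 15 total 45; raise one of the low values by 6 (still ≤ 14) to hit 51.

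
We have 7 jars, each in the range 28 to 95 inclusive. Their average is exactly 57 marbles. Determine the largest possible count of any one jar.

95

To make one jar as large as possible, make the other 6 as small as possible.
The total is 7 × 57 = 399.
The other 6 contribute at least 6 × 28 = 168, leaving at most 399 − 168 = 231.
But each jar is capped at 95, so the maximum is 95.
Achievable: one at 95 and the other 6 totalling 304, which fits since 6 × 28 ≤ 304 ≤ 6 × 95.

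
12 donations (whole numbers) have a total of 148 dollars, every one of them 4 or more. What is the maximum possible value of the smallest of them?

The 12 values sum to 148, so their minimum is at most ⌊148/12⌋ = 12.
Taking 8 copies of 12 and 4 copies of 13 gives exactly 148, so 12 is attained.

12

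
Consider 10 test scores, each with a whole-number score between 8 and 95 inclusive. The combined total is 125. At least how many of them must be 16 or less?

Each value above 16 is at least 17, contributing at least 17 − 8 = 9 above the floor 8.
The sum exceeds the floor total 80 by 45, so at most ⌊45/9⌋ = 5 exceed 16, and at least 5 are ≤ 16.
Exactly 5 works: 5 values at 8 and 5 at 17 total 125.

5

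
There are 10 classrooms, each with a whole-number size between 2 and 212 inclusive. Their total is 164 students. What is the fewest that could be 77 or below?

9

If only k of them are at most 77, the other 10 − k are at least 78, so the total is at least (10 − k)·78 + k·2.
This is ≤ 164, so (10 − k)·78 + 2k ≤ 164, which gives k ≥ 9.
Exactly 9 works: 9 values at 2 and 1 at 78 total 96; raise one of the low values by 68 (still ≤ 77) to hit 164.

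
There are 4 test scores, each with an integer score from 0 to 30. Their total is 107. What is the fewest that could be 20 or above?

If only k of them are at least 20, the other 4 − k are at most 19, so the total is at most k·30 + (4 − k)·19.
This must reach 107, so k·30 + (4 − k)·19 ≥ 107, giving k ≥ 3.
Exactly 3 works: 3 values at 30 and 1 at 19 total 109; lower one of the high values by 2 (still ≥ 20) to hit 107.

3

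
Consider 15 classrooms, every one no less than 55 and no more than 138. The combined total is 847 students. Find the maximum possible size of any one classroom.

77

To make one classroom as large as possible, make the other 14 as small as possible.
The other 14 contribute at least 14 × 55 = 770, leaving at most 847 − 770 = 77.
Since 77 ≤ 138, this is achievable: one at 77 and 14 at 55.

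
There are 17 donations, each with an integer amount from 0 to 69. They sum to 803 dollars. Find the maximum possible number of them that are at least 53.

15

Suppose k of them are at least 53. Those contribute at least 53 each and the other 17 − k at least 0 each.
So the total is at least 53k + 0(17 − k) = 0 + 53k. This must be ≤ 803, giving k ≤ 15.
k = 15 is achieved by 15 values at 53 and 2 at 0, total 795; add 8 to one value (staying below 53) to reach 803.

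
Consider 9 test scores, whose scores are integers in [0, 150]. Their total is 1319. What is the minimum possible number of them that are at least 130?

Suppose at most 9 − j of them reach 130; then j values are ≤ 129 and the rest ≤ 150.
The total is then ≤ 129·j + 150·(9 − j) = 1350 − 21j. For this to be ≥ 1319 we need j ≤ 1, so at least 9 − 1 = 8 must reach 130.
Exactly 8 works: 8 values at 150 and 1 at 129 total 1329; lower one of the high values by 10 (still ≥ 130) to hit 1319.

8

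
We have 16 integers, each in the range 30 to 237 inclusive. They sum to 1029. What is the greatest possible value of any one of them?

To make one integer as large as possible, make the other 15 as small as possible.
The other 15 contribute at least 15 × 30 = 450, leaving at most 1029 − 450 = 579.
But each integer is capped at 237, so the maximum is 237.
Achievable: one at 237 and the other 15 totalling 792, which fits since 15 × 30 ≤ 792 ≤ 15 × 237.

237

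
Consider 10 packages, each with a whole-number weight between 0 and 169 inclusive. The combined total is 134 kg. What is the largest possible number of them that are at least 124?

With k values at 124 or above and the rest at least 0, the sum is at least 0 + 124k.
Since the sum is 134, we need 124k ≤ 134, i.e. k ≤ 1.
k = 1 is achieved by 1 value at 124 and 9 at 0, total 124; add 10 to one value (staying below 124) to reach 134.

1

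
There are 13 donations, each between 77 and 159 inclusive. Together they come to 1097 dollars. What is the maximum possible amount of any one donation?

159

To make one donation as large as possible, make the other 12 as small as possible.
The other 12 contribute at least 12 × 77 = 924, leaving at most 1097 − 924 = 173.
But each donation is capped at 159, so the maximum is 159.
Achievable: one at 159 and the other 12 totalling 938, which fits since 12 × 77 ≤ 938 ≤ 12 × 159.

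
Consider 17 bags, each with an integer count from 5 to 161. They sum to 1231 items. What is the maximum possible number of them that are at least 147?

If k of the values are ≥ 147, the total is ≥ 147k + 5(17 − k).
Setting 147k + 5(17 − k) ≤ 1231 gives 142k ≤ 1146, so k ≤ 8.
k = 8 is achieved by 8 values at 147 and 9 at 5, total 1221; add 10 to one value (staying below 147) to reach 1231.

8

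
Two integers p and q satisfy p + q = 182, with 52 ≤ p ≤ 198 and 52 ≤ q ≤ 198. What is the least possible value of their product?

pq = p(182 − p) is concave in p, so over [52, 130] it is minimized at an endpoint.
At the endpoint p = 52, q = 182 − 52 = 130, so pq = 52 × 130 = 6760.

6760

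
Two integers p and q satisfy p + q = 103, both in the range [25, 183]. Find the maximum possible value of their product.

2652

For a fixed sum, the product pq is largest when p and q are as close as possible.
Taking p = 51 and q = 52 (both in [25, 183]) gives pq = 2652.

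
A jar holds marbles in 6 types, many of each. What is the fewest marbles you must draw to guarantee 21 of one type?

You could draw 20 of every type without reaching 21 of any — 120 in all.
One more forces 21 of some type, so 120 + 1 = 121.

121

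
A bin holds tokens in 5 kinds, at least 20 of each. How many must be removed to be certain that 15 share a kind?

In the worst case you draw 14 of each of the 5 kinds: 5 × 14 = 70.
One more forces 15 of some kind, so 70 + 1 = 71.

71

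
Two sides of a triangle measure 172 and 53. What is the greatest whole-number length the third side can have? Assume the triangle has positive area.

The third side must be less than 172 + 53 = 225.
The largest integer below 225 is 224.

224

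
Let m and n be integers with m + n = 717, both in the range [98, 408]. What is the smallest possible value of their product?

For a fixed sum, mn is smallest when m and n are as far apart as possible.
At the endpoint m = 309, n = 717 − 309 = 408, so mn = 309 × 408 = 126072.

126072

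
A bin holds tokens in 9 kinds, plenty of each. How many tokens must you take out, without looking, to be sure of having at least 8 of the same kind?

You could draw 7 of every kind without reaching 8 of any — 63 in all.
One more forces 8 of some kind, so 63 + 1 = 64.

64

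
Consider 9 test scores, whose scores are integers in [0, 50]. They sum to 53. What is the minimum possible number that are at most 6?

Let j be the number exceeding 6. Then the total is ≥ 7·j + 0·(9 − j) = 0 + 7j.
So 7j ≤ 53 and j ≤ 7; hence at least 9 − 7 = 2 are ≤ 6.
Exactly 2 works: 2 values at 0 and 7 at 7 total 49; raise one of the low values by 4 (still ≤ 6) to hit 53.

2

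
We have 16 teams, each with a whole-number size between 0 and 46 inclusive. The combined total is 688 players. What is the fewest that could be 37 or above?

12

Each value short of 37 is at most 36, costing at least 46 − 36 = 10 against the maximum total of 736.
We can afford to lose at most 736 − 688 = 48, so at most ⌊48/10⌋ = 4 fall short, and at least 12 are ≥ 37.
Exactly 12 works: 12 values at 46 and 4 at 36 total 696; lower one of the high values by 8 (still ≥ 37) to hit 688.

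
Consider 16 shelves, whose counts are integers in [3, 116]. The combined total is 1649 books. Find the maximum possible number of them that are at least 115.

14

If k of the values are ≥ 115, the total is ≥ 115k + 3(16 − k).
Setting 115k + 3(16 − k) ≤ 1649 gives 112k ≤ 1601, so k ≤ 14.
k = 14 is achieved by 14 values at 115 and 2 at 3, total 1616; add 33 to one value (staying below 115) to reach 1649.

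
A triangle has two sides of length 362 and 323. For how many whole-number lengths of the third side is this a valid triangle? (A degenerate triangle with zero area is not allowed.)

The triangle inequality gives |362 − 323| < c < 362 + 323, i.e. 39 < c < 685.
So c can be any integer from 40 to 684: 645 values.

645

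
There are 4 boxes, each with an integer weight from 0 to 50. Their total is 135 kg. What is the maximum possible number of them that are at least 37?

3

With k values at 37 or above and the rest at least 0, the sum is at least 0 + 37k.
Since the sum is 135, we need 37k ≤ 135, i.e. k ≤ 3.
k = 3 is achieved by 3 values at 37 and 1 at 0, total 111; add 24 to one value (staying below 37) to reach 135.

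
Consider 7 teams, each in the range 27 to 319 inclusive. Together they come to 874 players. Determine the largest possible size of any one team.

To make one team as large as possible, make the other 6 as small as possible.
The other 6 contribute at least 6 × 27 = 162, leaving at most 874 − 162 = 712.
But each team is capped at 319, so the maximum is 319.
Achievable: one at 319 and the other 6 totalling 555, which fits since 6 × 27 ≤ 555 ≤ 6 × 319.

319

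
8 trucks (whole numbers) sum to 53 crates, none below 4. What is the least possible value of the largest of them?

If every one of the 8 were at most 6, the total would be at most 8 × 6 = 48 < 53.
Achievable: 5 of them at 7 and 3 at 6 total 53.

7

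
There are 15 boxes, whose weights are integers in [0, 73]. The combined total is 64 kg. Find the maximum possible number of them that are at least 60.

With k values at 60 or above and the rest at least 0, the sum is at least 0 + 60k.
Since the sum is 64, we need 60k ≤ 64, i.e. k ≤ 1.
k = 1 is achieved by 1 value at 60 and 14 at 0, total 60; add 4 to one value (staying below 60) to reach 64.

1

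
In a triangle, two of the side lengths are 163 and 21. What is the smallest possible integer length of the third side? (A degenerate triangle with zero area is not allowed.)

143

The third side must exceed |163 − 21| = 142.
The smallest integer above 142 is 143.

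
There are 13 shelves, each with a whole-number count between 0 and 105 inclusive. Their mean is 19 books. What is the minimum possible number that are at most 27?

The total is 13 × 19 = 247.
If only k of them are at most 27, the other 13 − k are at least 28, so the total is at least (13 − k)·28 + k·0.
This is ≤ 247, so (13 − k)·28 + 0k ≤ 247, which gives k ≥ 5.
Exactly 5 works: 5 values at 0 and 8 at 28 total 224; raise one of the low values by 23 (still ≤ 27) to hit 247.

5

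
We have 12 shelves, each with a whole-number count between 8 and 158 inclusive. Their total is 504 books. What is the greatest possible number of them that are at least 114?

Suppose k of them are at least 114. Those contribute at least 114 each and the other 12 − k at least 8 each.
So the total is at least 114k + 8(12 − k) = 96 + 106k. This must be ≤ 504, giving k ≤ 3.
k = 3 is achieved by 3 values at 114 and 9 at 8, total 414; add 90 to one value (staying below 114) to reach 504.

3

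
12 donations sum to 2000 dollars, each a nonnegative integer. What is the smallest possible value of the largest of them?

167

The 12 values sum to 2000, so their maximum is at least ⌈2000/12⌉ = 167.
Equality holds with 8 values of 167 and 4 values of 166.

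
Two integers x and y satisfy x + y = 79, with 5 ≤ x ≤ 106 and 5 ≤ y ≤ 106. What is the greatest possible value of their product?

With x + y fixed, xy peaks when the two are closest together.
Taking x = 39 and y = 40 (both in [5, 106]) gives xy = 1560.

1560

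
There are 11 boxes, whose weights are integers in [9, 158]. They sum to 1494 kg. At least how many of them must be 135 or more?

Each value short of 135 is at most 134, costing at least 158 − 134 = 24 against the maximum total of 1738.
We can afford to lose at most 1738 − 1494 = 244, so at most ⌊244/24⌋ = 10 fall short, and at least 1 are ≥ 135.
Exactly 1 works: 1 value at 158 and 10 at 134 total 1498; lower one of the high values by 4 (still ≥ 135) to hit 1494.

1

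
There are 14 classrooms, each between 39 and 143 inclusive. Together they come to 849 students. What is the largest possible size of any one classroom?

143

To make one classroom as large as possible, make the other 13 as small as possible.
The other 13 contribute at least 13 × 39 = 507, leaving at most 849 − 507 = 342.
But each classroom is capped at 143, so the maximum is 143.
Achievable: one at 143 and the other 13 totalling 706, which fits since 13 × 39 ≤ 706 ≤ 13 × 143.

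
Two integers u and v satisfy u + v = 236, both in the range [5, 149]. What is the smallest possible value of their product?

Since u + v is fixed, pushing one of them to its bound minimizes the product.
At the endpoint u = 87, v = 236 − 87 = 149, so uv = 87 × 149 = 12963.

12963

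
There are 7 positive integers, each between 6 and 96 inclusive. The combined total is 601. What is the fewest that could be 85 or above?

2

If only k of them are at least 85, the other 7 − k are at most 84, so the total is at most k·96 + (7 − k)·84.
This must reach 601, so k·96 + (7 − k)·84 ≥ 601, giving k ≥ 2.
Exactly 2 works: 2 values at 96 and 5 at 84 total 612; lower one of the high values by 11 (still ≥ 85) to hit 601.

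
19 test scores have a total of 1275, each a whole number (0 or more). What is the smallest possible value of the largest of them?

68

The 19 values sum to 1275, so their maximum is at least ⌈1275/19⌉ = 68.
Equality holds with 2 values of 68 and 17 values of 67.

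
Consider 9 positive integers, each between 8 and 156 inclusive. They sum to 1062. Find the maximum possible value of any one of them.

156

Maximizing one value means minimizing the remaining 8.
The other 8 contribute at least 8 × 8 = 64, leaving at most 1062 − 64 = 998.
But each integer is capped at 156, so the maximum is 156.
Achievable: one at 156 and the other 8 totalling 906, which fits since 8 × 8 ≤ 906 ≤ 8 × 156.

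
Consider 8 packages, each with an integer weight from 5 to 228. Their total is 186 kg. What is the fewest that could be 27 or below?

Each value above 27 is at least 28, contributing at least 28 − 5 = 23 above the floor 5.
The sum exceeds the floor total 40 by 146, so at most ⌊146/23⌋ = 6 exceed 27, and at least 2 are ≤ 27.
Exactly 2 works: 2 values at 5 and 6 at 28 total 178; raise one of the low values by 8 (still ≤ 27) to hit 186.

2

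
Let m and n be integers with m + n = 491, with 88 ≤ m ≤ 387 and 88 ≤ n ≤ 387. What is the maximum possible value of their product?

For a fixed sum, the product mn is largest when m and n are as close as possible.
Taking m = 245 and n = 246 (both in [88, 387]) gives mn = 60270.

60270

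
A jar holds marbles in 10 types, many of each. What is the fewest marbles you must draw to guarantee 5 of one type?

You could draw 4 of every type without reaching 5 of any — 40 in all.
One more forces 5 of some type, so 40 + 1 = 41.

41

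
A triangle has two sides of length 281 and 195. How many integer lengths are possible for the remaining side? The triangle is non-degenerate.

The triangle inequality gives |281 − 195| < c < 281 + 195, i.e. 86 < c < 476.
So c can be any integer from 87 to 475: 389 values.

389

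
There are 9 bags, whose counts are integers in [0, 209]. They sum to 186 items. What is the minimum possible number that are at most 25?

2

Each value above 25 is at least 26, contributing at least 26 − 0 = 26 above the floor 0.
The sum exceeds the floor total 0 by 186, so at most ⌊186/26⌋ = 7 exceed 25, and at least 2 are ≤ 25.
Exactly 2 works: 2 values at 0 and 7 at 26 total 182; raise one of the low values by 4 (still ≤ 25) to hit 186.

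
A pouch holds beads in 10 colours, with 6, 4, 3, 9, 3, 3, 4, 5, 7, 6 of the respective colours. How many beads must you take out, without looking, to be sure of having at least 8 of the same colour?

In the worst case you take as many as possible of each colour without reaching 8: 6 + 4 + 3 + 7 + 3 + 3 + 4 + 5 + 7 + 6 = 48.
The next one must give 8 of some colour, so 48 + 1 = 49.

49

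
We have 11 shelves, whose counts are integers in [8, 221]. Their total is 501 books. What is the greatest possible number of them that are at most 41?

Each value at 41 or below falls at least 221 − 41 = 180 short of the ceiling 221.
The ceiling total is 11 × 221 = 2431, and we need 501, so at most ⌊(2431 − 501)/180⌋ = 10 can be that low.
k = 10 is achieved by 10 values at 41 and 1 at 221, total 631; lower one of the 221's by 130 (still > 41) to reach 501.

10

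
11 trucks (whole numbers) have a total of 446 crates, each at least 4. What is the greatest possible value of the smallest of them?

The 11 values sum to 446, so their minimum is at most ⌊446/11⌋ = 40.
Achievable: 5 of them at 40 and 6 at 41 total 446.

40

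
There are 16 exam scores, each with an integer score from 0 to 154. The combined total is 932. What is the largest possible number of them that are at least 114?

8

If k of the values are ≥ 114, the total is ≥ 114k + 0(16 − k).
Setting 114k + 0(16 − k) ≤ 932 gives 114k ≤ 932, so k ≤ 8.
k = 8 is achieved by 8 values at 114 and 8 at 0, total 912; add 20 to one value (staying below 114) to reach 932.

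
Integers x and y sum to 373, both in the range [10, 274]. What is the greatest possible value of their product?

With x + y fixed, xy peaks when the two are closest together.
Taking x = 186 and y = 187 (both in [10, 274]) gives xy = 34782.

34782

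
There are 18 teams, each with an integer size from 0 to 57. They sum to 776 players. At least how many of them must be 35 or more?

Each value short of 35 is at most 34, costing at least 57 − 34 = 23 against the maximum total of 1026.
We can afford to lose at most 1026 − 776 = 250, so at most ⌊250/23⌋ = 10 fall short, and at least 8 are ≥ 35.
Exactly 8 works: 8 values at 57 and 10 at 34 total 796; lower one of the high values by 20 (still ≥ 35) to hit 776.

8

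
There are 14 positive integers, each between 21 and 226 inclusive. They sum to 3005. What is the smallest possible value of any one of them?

Minimizing one value means maximizing the remaining 13.
The other 13 contribute at most 13 × 226 = 2938, leaving at least 3005 − 2938 = 67.
Since 67 ≥ 21, this is achievable: one at 67 and 13 at 226.

67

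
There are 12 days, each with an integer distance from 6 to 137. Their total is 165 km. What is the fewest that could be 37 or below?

Each value above 37 is at least 38, contributing at least 38 − 6 = 32 above the floor 6.
The sum exceeds the floor total 72 by 93, so at most ⌊93/32⌋ = 2 exceed 37, and at least 10 are ≤ 37.
Exactly 10 works: 10 values at 6 and 2 at 38 total 136; raise one of the low values by 29 (still ≤ 37) to hit 165.

10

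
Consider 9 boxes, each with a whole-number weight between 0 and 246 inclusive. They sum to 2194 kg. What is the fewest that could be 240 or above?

7

Suppose at most 9 − j of them reach 240; then j values are ≤ 239 and the rest ≤ 246.
The total is then ≤ 239·j + 246·(9 − j) = 2214 − 7j. For this to be ≥ 2194 we need j ≤ 2, so at least 9 − 2 = 7 must reach 240.
Exactly 7 works: 7 values at 246 and 2 at 239 total 2200; lower one of the high values by 6 (still ≥ 240) to hit 2194.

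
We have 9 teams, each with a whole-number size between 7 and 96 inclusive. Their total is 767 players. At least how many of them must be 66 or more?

6

Each value short of 66 is at most 65, costing at least 96 − 65 = 31 against the maximum total of 864.
We can afford to lose at most 864 − 767 = 97, so at most ⌊97/31⌋ = 3 fall short, and at least 6 are ≥ 66.
Exactly 6 works: 6 values at 96 and 3 at 65 total 771; lower one of the high values by 4 (still ≥ 66) to hit 767.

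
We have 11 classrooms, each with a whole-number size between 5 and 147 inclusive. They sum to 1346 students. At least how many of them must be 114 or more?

Each value short of 114 is at most 113, costing at least 147 − 113 = 34 against the maximum total of 1617.
We can afford to lose at most 1617 − 1346 = 271, so at most ⌊271/34⌋ = 7 fall short, and at least 4 are ≥ 114.
Exactly 4 works: 4 values at 147 and 7 at 113 total 1379; lower one of the high values by 33 (still ≥ 114) to hit 1346.

4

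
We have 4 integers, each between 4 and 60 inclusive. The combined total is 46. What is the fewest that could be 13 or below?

1

If only k of them are at most 13, the other 4 − k are at least 14, so the total is at least (4 − k)·14 + k·4.
This is ≤ 46, so (4 − k)·14 + 4k ≤ 46, which gives k ≥ 1.
Exactly 1 works: 1 value at 4 and 3 at 14 total 46.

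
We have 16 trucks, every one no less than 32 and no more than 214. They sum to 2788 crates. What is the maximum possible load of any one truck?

214

Maximizing one value means minimizing the remaining 15.
The other 15 contribute at least 15 × 32 = 480, leaving at most 2788 − 480 = 2308.
But each truck is capped at 214, so the maximum is 214.
Achievable: one at 214 and the other 15 totalling 2574, which fits since 15 × 32 ≤ 2574 ≤ 15 × 214.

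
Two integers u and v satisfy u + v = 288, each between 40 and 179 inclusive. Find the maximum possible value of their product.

20736

For a fixed sum, the product uv is largest when u and v are as close as possible.
Taking u = 144 and v = 144 (both in [40, 179]) gives uv = 20736.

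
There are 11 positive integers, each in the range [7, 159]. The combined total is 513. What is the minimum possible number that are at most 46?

Let j be the number exceeding 46. Then the total is ≥ 47·j + 7·(11 − j) = 77 + 40j.
So 40j ≤ 436 and j ≤ 10; hence at least 11 − 10 = 1 are ≤ 46.
Exactly 1 works: 1 value at 7 and 10 at 47 total 477; raise one of the low values by 36 (still ≤ 46) to hit 513.

1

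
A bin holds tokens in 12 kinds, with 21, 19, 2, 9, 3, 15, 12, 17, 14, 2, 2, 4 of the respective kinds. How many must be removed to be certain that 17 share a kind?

112

In the worst case you take as many as possible of each kind without reaching 17: 16 + 16 + 2 + 9 + 3 + 15 + 12 + 16 + 14 + 2 + 2 + 4 = 111.
The next one must give 17 of some kind, so 111 + 1 = 112.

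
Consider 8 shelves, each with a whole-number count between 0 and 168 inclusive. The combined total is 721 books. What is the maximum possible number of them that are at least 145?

If k of the values are ≥ 145, the total is ≥ 145k + 0(8 − k).
Setting 145k + 0(8 − k) ≤ 721 gives 145k ≤ 721, so k ≤ 4.
k = 4 is achieved by 4 values at 145 and 4 at 0, total 580; add 141 to one value (staying below 145) to reach 721.

4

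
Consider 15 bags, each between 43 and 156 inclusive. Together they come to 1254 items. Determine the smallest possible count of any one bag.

43

To make one bag as small as possible, make the other 14 as large as possible.
The other 14 can take up 14 × 156 = 2184 ≥ 1254 − 43, so one bag can sit at its floor of 43.
Achievable: one at 43 and the other 14 totalling 1211, which fits since 14 × 43 ≤ 1211 ≤ 14 × 156.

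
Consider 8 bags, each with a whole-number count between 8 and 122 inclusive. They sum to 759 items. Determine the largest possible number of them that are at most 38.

2

Each value at 38 or below falls at least 122 − 38 = 84 short of the ceiling 122.
The ceiling total is 8 × 122 = 976, and we need 759, so at most ⌊(976 − 759)/84⌋ = 2 can be that low.
k = 2 is achieved by 2 values at 38 and 6 at 122, total 808; lower one of the 122's by 49 (still > 38) to reach 759.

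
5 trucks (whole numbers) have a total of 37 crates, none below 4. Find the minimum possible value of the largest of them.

The average is 37/5 > 7, so not all 5 can be 7 or less; the largest is ≥ 8.
Achievable: 2 of them at 8 and 3 at 7 total 37.

8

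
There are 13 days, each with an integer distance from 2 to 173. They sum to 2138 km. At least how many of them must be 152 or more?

8

Suppose at most 13 − j of them reach 152; then j values are ≤ 151 and the rest ≤ 173.
The total is then ≤ 151·j + 173·(13 − j) = 2249 − 22j. For this to be ≥ 2138 we need j ≤ 5, so at least 13 − 5 = 8 must reach 152.
Exactly 8 works: 8 values at 173 and 5 at 151 total 2139; lower one of the high values by 1 (still ≥ 152) to hit 2138.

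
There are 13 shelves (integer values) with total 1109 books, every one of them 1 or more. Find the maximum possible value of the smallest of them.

85

If every one of the 13 were at least 86, the total would be at least 13 × 86 = 1118 > 1109.
Equality holds with 9 values of 85 and 4 values of 86.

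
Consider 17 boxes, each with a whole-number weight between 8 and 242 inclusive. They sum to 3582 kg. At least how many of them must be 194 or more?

If only k of them are at least 194, the other 17 − k are at most 193, so the total is at most k·242 + (17 − k)·193.
This must reach 3582, so k·242 + (17 − k)·193 ≥ 3582, giving k ≥ 7.
Exactly 7 works: 7 values at 242 and 10 at 193 total 3624; lower one of the high values by 42 (still ≥ 194) to hit 3582.

7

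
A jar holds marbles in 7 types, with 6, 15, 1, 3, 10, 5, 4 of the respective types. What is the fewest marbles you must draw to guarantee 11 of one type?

40

In the worst case you take as many as possible of each type without reaching 11: 6 + 10 + 1 + 3 + 10 + 5 + 4 = 39.
The next one must give 11 of some type, so 39 + 1 = 40.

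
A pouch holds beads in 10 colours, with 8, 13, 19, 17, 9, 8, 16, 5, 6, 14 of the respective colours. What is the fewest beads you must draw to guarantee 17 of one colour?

112

In the worst case you take as many as possible of each colour without reaching 17: 8 + 13 + 16 + 16 + 9 + 8 + 16 + 5 + 6 + 14 = 111.
The next one must give 17 of some colour, so 111 + 1 = 112.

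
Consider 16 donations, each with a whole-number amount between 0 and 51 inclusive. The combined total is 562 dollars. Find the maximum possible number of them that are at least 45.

With k values at 45 or above and the rest at least 0, the sum is at least 0 + 45k.
Since the sum is 562, we need 45k ≤ 562, i.e. k ≤ 12.
k = 12 is achieved by 12 values at 45 and 4 at 0, total 540; add 22 to one value (staying below 45) to reach 562.

12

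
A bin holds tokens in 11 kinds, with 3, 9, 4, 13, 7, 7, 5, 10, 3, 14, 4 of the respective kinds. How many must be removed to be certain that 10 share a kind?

70

In the worst case you take as many as possible of each kind without reaching 10: 3 + 9 + 4 + 9 + 7 + 7 + 5 + 9 + 3 + 9 + 4 = 69.
The next one must give 10 of some kind, so 69 + 1 = 70.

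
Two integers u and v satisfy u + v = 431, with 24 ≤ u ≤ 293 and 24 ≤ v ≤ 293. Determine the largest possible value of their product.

For a fixed sum, the product uv is largest when u and v are as close as possible.
Taking u = 215 and v = 216 (both in [24, 293]) gives uv = 46440.

46440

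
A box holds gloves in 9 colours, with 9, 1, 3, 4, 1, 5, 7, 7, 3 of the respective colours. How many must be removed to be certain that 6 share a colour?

33

In the worst case you take as many as possible of each colour without reaching 6: 5 + 1 + 3 + 4 + 1 + 5 + 5 + 5 + 3 = 32.
The next one must give 6 of some colour, so 32 + 1 = 33.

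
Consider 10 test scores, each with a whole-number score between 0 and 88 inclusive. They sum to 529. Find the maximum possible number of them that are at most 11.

4

Suppose k of them are at most 11. Those contribute at most 11 each and the rest at most 88 each.
So the total is at most 11k + 88(10 − k) = 880 − 77k. This must still be ≥ 529, so k ≤ 4.
k = 4 is achieved by 4 values at 11 and 6 at 88, total 572; lower one of the 88's by 43 (still > 11) to reach 529.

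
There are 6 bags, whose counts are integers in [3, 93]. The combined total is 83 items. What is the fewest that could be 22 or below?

3

If only k of them are at most 22, the other 6 − k are at least 23, so the total is at least (6 − k)·23 + k·3.
This is ≤ 83, so (6 − k)·23 + 3k ≤ 83, which gives k ≥ 3.
Exactly 3 works: 3 values at 3 and 3 at 23 total 78; raise one of the low values by 5 (still ≤ 22) to hit 83.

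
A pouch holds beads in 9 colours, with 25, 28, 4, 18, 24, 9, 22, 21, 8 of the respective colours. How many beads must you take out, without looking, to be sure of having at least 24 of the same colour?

152

In the worst case you take as many as possible of each colour without reaching 24: 23 + 23 + 4 + 18 + 23 + 9 + 22 + 21 + 8 = 151.
The next one must give 24 of some colour, so 151 + 1 = 152.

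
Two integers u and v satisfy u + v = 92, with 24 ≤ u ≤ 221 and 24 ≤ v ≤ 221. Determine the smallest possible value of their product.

For a fixed sum, uv is smallest when u and v are as far apart as possible.
At the endpoint u = 24, v = 92 − 24 = 68, so uv = 24 × 68 = 1632.

1632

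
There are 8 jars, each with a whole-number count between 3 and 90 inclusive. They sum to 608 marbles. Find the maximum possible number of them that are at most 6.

1

Each value at 6 or below falls at least 90 − 6 = 84 short of the ceiling 90.
The ceiling total is 8 × 90 = 720, and we need 608, so at most ⌊(720 − 608)/84⌋ = 1 can be that low.
k = 1 is achieved by 1 value at 6 and 7 at 90, total 636; lower one of the 90's by 28 (still > 6) to reach 608.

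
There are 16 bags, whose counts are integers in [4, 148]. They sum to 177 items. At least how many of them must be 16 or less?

Let j be the number exceeding 16. Then the total is ≥ 17·j + 4·(16 − j) = 64 + 13j.
So 13j ≤ 113 and j ≤ 8; hence at least 16 − 8 = 8 are ≤ 16.
Exactly 8 works: 8 values at 4 and 8 at 17 total 168; raise one of the low values by 9 (still ≤ 16) to hit 177.

8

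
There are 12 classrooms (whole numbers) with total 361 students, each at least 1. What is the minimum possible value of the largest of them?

The 12 values sum to 361, so their maximum is at least ⌈361/12⌉ = 31.
Taking 11 copies of 30 and 1 copy of 31 gives exactly 361, so 31 is attained.

31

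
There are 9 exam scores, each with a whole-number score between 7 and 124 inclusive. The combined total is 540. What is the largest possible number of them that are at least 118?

4

Suppose k of them are at least 118. Those contribute at least 118 each and the other 9 − k at least 7 each.
So the total is at least 118k + 7(9 − k) = 63 + 111k. This must be ≤ 540, giving k ≤ 4.
k = 4 is achieved by 4 values at 118 and 5 at 7, total 507; add 33 to one value (staying below 118) to reach 540.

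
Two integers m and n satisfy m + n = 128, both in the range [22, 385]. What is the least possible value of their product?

2332

Since m + n is fixed, pushing one of them to its bound minimizes the product.
The extreme feasible split is m = 22, n = 106, giving mn = 2332.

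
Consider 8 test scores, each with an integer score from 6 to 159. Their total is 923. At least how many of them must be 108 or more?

2

If only k of them are at least 108, the other 8 − k are at most 107, so the total is at most k·159 + (8 − k)·107.
This must reach 923, so k·159 + (8 − k)·107 ≥ 923, giving k ≥ 2.
Exactly 2 works: 2 values at 159 and 6 at 107 total 960; lower one of the high values by 37 (still ≥ 108) to hit 923.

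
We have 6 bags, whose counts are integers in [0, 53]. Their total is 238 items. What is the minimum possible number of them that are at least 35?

If only k of them are at least 35, the other 6 − k are at most 34, so the total is at most k·53 + (6 − k)·34.
This must reach 238, so k·53 + (6 − k)·34 ≥ 238, giving k ≥ 2.
Exactly 2 works: 2 values at 53 and 4 at 34 total 242; lower one of the high values by 4 (still ≥ 35) to hit 238.

2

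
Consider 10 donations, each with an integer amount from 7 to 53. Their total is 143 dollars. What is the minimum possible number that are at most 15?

2

Let j be the number exceeding 15. Then the total is ≥ 16·j + 7·(10 − j) = 70 + 9j.
So 9j ≤ 73 and j ≤ 8; hence at least 10 − 8 = 2 are ≤ 15.
Exactly 2 works: 2 values at 7 and 8 at 16 total 142; raise one of the low values by 1 (still ≤ 15) to hit 143.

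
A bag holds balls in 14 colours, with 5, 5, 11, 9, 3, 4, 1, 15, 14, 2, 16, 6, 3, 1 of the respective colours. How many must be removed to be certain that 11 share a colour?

80

In the worst case you take as many as possible of each colour without reaching 11: 5 + 5 + 10 + 9 + 3 + 4 + 1 + 10 + 10 + 2 + 10 + 6 + 3 + 1 = 79.
The next one must give 11 of some colour, so 79 + 1 = 80.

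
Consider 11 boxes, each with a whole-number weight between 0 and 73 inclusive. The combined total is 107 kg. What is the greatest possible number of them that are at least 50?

2

With k values at 50 or above and the rest at least 0, the sum is at least 0 + 50k.
Since the sum is 107, we need 50k ≤ 107, i.e. k ≤ 2.
k = 2 is achieved by 2 values at 50 and 9 at 0, total 100; add 7 to one value (staying below 50) to reach 107.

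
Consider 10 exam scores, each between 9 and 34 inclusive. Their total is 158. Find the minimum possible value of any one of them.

9

To make one score as small as possible, make the other 9 as large as possible.
The other 9 can take up 9 × 34 = 306 ≥ 158 − 9, so one score can sit at its floor of 9.
Achievable: one at 9 and the other 9 totalling 149, which fits since 9 × 9 ≤ 149 ≤ 9 × 34.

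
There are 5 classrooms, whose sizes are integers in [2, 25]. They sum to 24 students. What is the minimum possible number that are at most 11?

4

If only k of them are at most 11, the other 5 − k are at least 12, so the total is at least (5 − k)·12 + k·2.
This is ≤ 24, so (5 − k)·12 + 2k ≤ 24, which gives k ≥ 4.
Exactly 4 works: 4 values at 2 and 1 at 12 total 20; raise one of the low values by 4 (still ≤ 11) to hit 24.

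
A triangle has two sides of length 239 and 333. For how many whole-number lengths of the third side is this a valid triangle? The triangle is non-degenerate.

477

The triangle inequality gives |239 − 333| < c < 239 + 333, i.e. 94 < c < 572.
So c can be any integer from 95 to 571: 477 values.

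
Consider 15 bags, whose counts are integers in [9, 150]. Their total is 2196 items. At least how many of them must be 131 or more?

Suppose at most 15 − j of them reach 131; then j values are ≤ 130 and the rest ≤ 150.
The total is then ≤ 130·j + 150·(15 − j) = 2250 − 20j. For this to be ≥ 2196 we need j ≤ 2, so at least 15 − 2 = 13 must reach 131.
Exactly 13 works: 13 values at 150 and 2 at 130 total 2210; lower one of the high values by 14 (still ≥ 131) to hit 2196.

13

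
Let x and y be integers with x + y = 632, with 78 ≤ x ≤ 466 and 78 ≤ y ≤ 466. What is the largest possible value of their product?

99856

With x + y fixed, xy peaks when the two are closest together.
Taking x = 316 and y = 316 (both in [78, 466]) gives xy = 99856.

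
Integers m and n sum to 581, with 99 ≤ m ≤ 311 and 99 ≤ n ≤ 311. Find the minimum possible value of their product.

mn = m(581 − m) is concave in m, so over [270, 311] it is minimized at an endpoint.
At the endpoint m = 270, n = 581 − 270 = 311, so mn = 270 × 311 = 83970.

83970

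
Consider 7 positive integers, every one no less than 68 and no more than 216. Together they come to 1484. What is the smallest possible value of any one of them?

188

To make one integer as small as possible, make the other 6 as large as possible.
The other 6 contribute at most 6 × 216 = 1296, leaving at least 1484 − 1296 = 188.
Since 188 ≥ 68, this is achievable: one at 188 and 6 at 216.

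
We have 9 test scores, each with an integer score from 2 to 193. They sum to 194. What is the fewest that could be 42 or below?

5

Let j be the number exceeding 42. Then the total is ≥ 43·j + 2·(9 − j) = 18 + 41j.
So 41j ≤ 176 and j ≤ 4; hence at least 9 − 4 = 5 are ≤ 42.
Exactly 5 works: 5 values at 2 and 4 at 43 total 182; raise one of the low values by 12 (still ≤ 42) to hit 194.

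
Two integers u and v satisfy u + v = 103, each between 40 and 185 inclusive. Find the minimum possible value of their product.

2520

uv = u(103 − u) is concave in u, so over [40, 63] it is minimized at an endpoint.
At the endpoint u = 40, v = 103 − 40 = 63, so uv = 40 × 63 = 2520.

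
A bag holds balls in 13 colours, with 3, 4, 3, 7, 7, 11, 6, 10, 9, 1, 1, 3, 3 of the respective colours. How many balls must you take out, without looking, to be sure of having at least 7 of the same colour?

55

In the worst case you take as many as possible of each colour without reaching 7: 3 + 4 + 3 + 6 + 6 + 6 + 6 + 6 + 6 + 1 + 1 + 3 + 3 = 54.
The next one must give 7 of some colour, so 54 + 1 = 55.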